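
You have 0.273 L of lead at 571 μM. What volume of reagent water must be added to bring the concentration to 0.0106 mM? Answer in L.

0.0106 mM = 10.6 μM.
V₂ = C₁V₁/C₂ = 571 × 0.273 / 10.6 = 14.7 L.
Diluent to add = V₂ − V₁ = 14.7 − 0.273 = 14.4 L.

14.4 L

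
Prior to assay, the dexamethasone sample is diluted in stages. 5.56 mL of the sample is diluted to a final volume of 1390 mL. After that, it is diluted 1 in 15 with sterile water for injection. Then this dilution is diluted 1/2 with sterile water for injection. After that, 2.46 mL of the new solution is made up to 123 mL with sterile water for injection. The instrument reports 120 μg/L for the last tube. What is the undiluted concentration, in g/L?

Overall dilution factor = 250 × 15 × 2 × 50 = 3.75 × 10⁵.
Original = 120 μg/L × 3.75 × 10⁵ = 4.50 × 10⁷ μg/L = 45.0 g/L.

45.0 g/L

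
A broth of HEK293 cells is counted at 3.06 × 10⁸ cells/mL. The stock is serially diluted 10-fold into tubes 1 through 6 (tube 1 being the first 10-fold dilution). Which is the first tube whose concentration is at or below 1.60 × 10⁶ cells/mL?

Tube n has concentration 3.06 × 10⁸ cells/mL / 10ⁿ.
Need 10ⁿ ≥ 3.06 × 10⁸ cells/mL / 1.60 × 10⁶ cells/mL = 191, so n ≥ 2.28.
First such tube: n = 3.

tube 3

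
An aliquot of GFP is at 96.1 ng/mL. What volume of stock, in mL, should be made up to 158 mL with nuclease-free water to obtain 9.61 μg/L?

9.61 μg/L = 9.61 ng/mL.
V₁ = C₂V₂/C₁ = 9.61 × 158 / 96.1 = 15.8 mL.

15.8 mL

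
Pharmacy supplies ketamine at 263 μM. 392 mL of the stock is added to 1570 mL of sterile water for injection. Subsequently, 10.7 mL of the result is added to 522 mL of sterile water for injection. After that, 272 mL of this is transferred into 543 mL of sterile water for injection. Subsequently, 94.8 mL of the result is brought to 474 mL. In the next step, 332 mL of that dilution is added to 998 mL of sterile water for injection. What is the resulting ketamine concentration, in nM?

17.6 nM

Overall dilution factor = 5.005 × 49.79 × 2.996 × 5 × 4.006 = 1.50 × 10⁴.
263 μM / 1.50 × 10⁴ = 0.0176 μM = 17.6 nM.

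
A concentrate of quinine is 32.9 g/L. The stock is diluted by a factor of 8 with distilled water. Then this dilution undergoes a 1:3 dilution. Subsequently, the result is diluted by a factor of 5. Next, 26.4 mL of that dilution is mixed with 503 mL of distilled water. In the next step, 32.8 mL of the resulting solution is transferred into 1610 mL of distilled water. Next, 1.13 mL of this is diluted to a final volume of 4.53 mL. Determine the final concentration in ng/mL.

Overall dilution factor = 8 × 3 × 5 × 20.05 × 50.09 × 4.009 = 4.83 × 10⁵.
32.9 g/L / 4.83 × 10⁵ = 6.81 × 10⁻⁵ g/L = 68.1 ng/mL.

68.1 ng/mL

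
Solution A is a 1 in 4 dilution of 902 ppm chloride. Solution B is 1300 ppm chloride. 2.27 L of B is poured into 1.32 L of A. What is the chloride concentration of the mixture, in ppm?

C_A = 902 ppm / 4 = 226 ppm.
C_mix = (C_A·V_A + C_B·V_B)/(V_A + V_B) = (226×1.32 + 1300×2.27) / 3.590 = 905 ppm.

905 ppm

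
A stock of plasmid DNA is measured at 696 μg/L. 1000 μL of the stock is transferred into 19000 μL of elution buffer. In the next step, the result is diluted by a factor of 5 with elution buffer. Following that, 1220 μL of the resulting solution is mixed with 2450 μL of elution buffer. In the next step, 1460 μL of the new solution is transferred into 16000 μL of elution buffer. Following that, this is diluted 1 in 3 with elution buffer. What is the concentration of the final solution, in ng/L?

64.5 ng/L

Overall dilution factor = 20 × 5 × 3.008 × 11.96 × 3 = 1.08 × 10⁴.
696 μg/L / 1.08 × 10⁴ = 0.0645 μg/L = 64.5 ng/L.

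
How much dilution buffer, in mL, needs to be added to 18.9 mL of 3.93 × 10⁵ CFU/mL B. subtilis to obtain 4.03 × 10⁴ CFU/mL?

V₂ = C₁V₁/C₂ = 3.93 × 10⁵ × 18.9 / 4.03 × 10⁴ = 184 mL.
Diluent to add = V₂ − V₁ = 184 − 18.9 = 165 mL.

165 mL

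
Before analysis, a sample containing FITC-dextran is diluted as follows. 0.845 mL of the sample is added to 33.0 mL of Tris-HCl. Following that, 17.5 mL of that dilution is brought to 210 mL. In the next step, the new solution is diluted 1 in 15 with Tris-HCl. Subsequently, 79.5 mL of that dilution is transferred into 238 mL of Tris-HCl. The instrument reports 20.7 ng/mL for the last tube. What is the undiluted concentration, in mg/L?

Overall dilution factor = 40.05 × 12 × 15 × 3.994 = 2.88 × 10⁴.
Original = 20.7 ng/mL × 2.88 × 10⁴ = 5.96 × 10⁵ ng/mL = 596 mg/L.

596 mg/L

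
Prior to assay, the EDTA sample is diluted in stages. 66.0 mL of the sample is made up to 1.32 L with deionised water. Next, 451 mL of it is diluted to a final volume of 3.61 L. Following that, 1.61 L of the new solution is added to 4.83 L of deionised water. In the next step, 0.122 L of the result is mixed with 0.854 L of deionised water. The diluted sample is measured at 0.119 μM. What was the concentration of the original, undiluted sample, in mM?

0.610 mM

Overall dilution factor = 20 × 8.004 × 4 × 8 = 5123.
Original = 0.119 μM × 5123 = 610 μM = 0.610 mM.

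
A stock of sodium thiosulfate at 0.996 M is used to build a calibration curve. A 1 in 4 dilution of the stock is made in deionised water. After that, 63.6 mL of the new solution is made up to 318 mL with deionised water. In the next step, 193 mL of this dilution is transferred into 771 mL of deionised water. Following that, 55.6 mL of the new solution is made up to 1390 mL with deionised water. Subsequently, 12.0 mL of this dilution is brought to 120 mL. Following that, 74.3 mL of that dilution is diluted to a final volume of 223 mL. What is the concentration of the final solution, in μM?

Overall dilution factor = 4 × 5 × 4.995 × 25 × 10 × 3.001 = 7.50 × 10⁴.
0.996 M / 7.50 × 10⁴ = 1.33 × 10⁻⁵ M = 13.3 μM.

13.3 μM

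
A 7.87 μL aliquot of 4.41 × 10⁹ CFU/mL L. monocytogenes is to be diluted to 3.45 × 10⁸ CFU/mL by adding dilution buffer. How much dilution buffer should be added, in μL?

92.7 μL

V₂ = C₁V₁/C₂ = 4.41 × 10⁹ × 7.87 / 3.45 × 10⁸ = 101 μL.
Diluent to add = V₂ − V₁ = 101 − 7.87 = 92.7 μL.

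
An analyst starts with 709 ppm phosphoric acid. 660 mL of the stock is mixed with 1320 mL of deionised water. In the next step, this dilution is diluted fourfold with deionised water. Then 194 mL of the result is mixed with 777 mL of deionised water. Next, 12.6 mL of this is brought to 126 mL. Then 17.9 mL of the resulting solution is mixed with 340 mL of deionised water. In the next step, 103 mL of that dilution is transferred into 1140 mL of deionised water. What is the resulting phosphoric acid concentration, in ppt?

4890 ppt

Overall dilution factor = 3 × 4 × 5.005 × 10 × 19.99 × 12.07 = 1.45 × 10⁵.
709 ppm / 1.45 × 10⁵ = 4.89 × 10⁻³ ppm = 4890 ppt.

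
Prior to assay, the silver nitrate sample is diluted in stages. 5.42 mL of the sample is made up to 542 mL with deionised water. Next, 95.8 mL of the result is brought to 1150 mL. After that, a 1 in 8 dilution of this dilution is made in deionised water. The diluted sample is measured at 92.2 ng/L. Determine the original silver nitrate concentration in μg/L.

885 μg/L

Overall dilution factor = 100 × 12.00 × 8 = 9603.
Original = 92.2 ng/L × 9603 = 8.85 × 10⁵ ng/L = 885 μg/L.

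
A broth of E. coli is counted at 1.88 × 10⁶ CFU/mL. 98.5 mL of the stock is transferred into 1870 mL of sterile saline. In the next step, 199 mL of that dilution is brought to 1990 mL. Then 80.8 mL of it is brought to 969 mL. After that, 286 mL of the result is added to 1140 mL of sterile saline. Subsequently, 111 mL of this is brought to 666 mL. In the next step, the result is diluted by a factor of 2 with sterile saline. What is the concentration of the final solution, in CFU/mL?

13.1 CFU/mL

Overall dilution factor = 19.98 × 10 × 11.99 × 4.986 × 6 × 2 = 1.43 × 10⁵.
1.88 × 10⁶ CFU/mL / 1.43 × 10⁵ = 13.1 CFU/mL.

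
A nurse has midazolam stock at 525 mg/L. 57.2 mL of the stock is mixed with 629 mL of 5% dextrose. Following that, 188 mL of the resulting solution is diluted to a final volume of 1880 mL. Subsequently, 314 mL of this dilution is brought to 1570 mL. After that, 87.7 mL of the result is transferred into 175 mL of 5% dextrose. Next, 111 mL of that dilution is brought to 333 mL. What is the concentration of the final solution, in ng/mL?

Overall dilution factor = 12.00 × 10 × 5 × 2.995 × 3 = 5390.
525 mg/L / 5390 = 0.0974 mg/L = 97.4 ng/mL.

97.4 ng/mL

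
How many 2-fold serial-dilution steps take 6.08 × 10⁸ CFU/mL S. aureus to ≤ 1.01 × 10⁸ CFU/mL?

3

Need 2ⁿ ≥ 6.02, so n ≥ log(6.02)/log(2) = 2.59.
Minimum whole steps: n = 3.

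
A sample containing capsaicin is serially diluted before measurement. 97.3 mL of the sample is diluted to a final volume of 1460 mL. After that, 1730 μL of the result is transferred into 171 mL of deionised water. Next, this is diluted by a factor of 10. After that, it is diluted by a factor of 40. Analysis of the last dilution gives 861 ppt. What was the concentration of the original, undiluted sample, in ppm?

Overall dilution factor = 15.01 × 99.84 × 10 × 40 = 5.99 × 10⁵.
Original = 861 ppt × 5.99 × 10⁵ = 5.16 × 10⁸ ppt = 516 ppm.

516 ppm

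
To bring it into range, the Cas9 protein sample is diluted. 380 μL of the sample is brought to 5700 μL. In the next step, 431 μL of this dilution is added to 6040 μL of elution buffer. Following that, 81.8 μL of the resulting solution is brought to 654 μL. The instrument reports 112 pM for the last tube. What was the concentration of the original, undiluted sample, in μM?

0.202 μM

Overall dilution factor = 15 × 15.01 × 7.995 = 1801.
Original = 112 pM × 1801 = 2.02 × 10⁵ pM = 0.202 μM.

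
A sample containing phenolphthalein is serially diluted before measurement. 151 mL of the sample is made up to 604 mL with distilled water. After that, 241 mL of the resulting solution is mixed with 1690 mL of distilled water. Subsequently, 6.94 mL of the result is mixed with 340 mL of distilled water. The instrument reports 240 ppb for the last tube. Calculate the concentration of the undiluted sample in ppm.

385 ppm

Overall dilution factor = 4 × 8.012 × 49.99 = 1602.
Original = 240 ppb × 1602 = 3.85 × 10⁵ ppb = 385 ppm.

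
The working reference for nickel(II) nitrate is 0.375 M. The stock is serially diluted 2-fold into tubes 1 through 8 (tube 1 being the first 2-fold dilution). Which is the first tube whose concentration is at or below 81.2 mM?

Tube n has concentration 0.375 M / 2ⁿ.
Need 2ⁿ ≥ 0.375 M / 81.2 mM = 4.62, so n ≥ 2.21.
First such tube: n = 3.

tube 3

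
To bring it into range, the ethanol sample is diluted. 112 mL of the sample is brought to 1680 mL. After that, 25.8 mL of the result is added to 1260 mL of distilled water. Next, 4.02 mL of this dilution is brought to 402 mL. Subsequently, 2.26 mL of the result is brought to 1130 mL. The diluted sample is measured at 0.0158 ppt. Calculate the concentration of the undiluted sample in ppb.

Overall dilution factor = 15 × 49.84 × 100 × 500 = 3.74 × 10⁷.
Original = 0.0158 ppt × 3.74 × 10⁷ = 5.91 × 10⁵ ppt = 591 ppb.

591 ppb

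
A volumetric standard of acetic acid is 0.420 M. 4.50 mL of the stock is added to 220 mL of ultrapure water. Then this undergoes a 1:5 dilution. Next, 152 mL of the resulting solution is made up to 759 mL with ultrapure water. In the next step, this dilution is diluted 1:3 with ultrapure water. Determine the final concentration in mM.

0.112 mM

Overall dilution factor = 49.89 × 5 × 4.993 × 3 = 3737.
0.420 M / 3737 = 1.12 × 10⁻⁴ M = 0.112 mM.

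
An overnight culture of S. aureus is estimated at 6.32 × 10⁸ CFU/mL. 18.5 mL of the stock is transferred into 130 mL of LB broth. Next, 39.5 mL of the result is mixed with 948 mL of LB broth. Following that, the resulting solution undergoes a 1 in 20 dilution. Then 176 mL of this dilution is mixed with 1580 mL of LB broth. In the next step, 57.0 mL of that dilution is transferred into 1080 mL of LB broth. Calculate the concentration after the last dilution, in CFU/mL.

Overall dilution factor = 8.027 × 25 × 20 × 9.977 × 19.95 = 7.99 × 10⁵.
6.32 × 10⁸ CFU/mL / 7.99 × 10⁵ = 791 CFU/mL.

791 CFU/mL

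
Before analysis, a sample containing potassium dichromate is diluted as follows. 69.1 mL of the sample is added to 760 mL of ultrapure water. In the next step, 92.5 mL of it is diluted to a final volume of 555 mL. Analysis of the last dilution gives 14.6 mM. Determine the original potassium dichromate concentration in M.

1.05 M

Overall dilution factor = 12.00 × 6 = 72.0.
Original = 14.6 mM × 72.0 = 1051 mM = 1.05 M.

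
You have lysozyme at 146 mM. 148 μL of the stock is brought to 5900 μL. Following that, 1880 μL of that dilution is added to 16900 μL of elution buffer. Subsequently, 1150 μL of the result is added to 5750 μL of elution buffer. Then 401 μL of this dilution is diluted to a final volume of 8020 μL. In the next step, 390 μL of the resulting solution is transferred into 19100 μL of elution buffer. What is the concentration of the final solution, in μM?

Overall dilution factor = 39.86 × 9.989 × 6 × 20 × 49.97 = 2.39 × 10⁶.
146 mM / 2.39 × 10⁶ = 6.11 × 10⁻⁵ mM = 0.0611 μM.

0.0611 μM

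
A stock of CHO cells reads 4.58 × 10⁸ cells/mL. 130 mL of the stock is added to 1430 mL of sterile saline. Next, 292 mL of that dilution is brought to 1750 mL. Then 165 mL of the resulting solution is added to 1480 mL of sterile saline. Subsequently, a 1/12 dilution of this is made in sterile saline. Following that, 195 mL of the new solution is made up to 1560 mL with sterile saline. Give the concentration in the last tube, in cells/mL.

Overall dilution factor = 12 × 5.993 × 9.970 × 12 × 8 = 6.88 × 10⁴.
4.58 × 10⁸ cells/mL / 6.88 × 10⁴ = 6650 cells/mL.

6650 cells/mL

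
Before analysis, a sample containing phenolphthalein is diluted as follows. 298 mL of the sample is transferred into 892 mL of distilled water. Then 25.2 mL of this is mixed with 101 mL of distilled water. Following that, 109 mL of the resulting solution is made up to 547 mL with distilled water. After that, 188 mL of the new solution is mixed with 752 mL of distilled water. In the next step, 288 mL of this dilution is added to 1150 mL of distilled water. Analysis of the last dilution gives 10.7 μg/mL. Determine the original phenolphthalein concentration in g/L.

Overall dilution factor = 3.993 × 5.008 × 5.018 × 5 × 4.993 = 2505.
Original = 10.7 μg/mL × 2505 = 2.68 × 10⁴ μg/mL = 26.8 g/L.

26.8 g/L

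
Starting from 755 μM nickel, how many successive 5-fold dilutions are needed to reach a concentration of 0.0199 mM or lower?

Need 5ⁿ ≥ 37.9, so n ≥ log(37.9)/log(5) = 2.26.
Minimum whole steps: n = 3.

3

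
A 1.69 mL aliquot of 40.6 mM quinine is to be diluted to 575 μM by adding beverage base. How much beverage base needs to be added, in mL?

575 μM = 0.575 mM.
V₂ = C₁V₁/C₂ = 40.6 × 1.69 / 0.575 = 119 mL.
Diluent to add = V₂ − V₁ = 119 − 1.69 = 118 mL.

118 mL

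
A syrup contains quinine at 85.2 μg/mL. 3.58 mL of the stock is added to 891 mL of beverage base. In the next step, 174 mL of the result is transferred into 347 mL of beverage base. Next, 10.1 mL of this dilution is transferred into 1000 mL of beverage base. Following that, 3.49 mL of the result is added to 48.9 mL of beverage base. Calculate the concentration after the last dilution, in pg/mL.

75.8 pg/mL

Overall dilution factor = 249.9 × 2.994 × 100.0 × 15.01 = 1.12 × 10⁶.
85.2 μg/mL / 1.12 × 10⁶ = 7.58 × 10⁻⁵ μg/mL = 75.8 pg/mL.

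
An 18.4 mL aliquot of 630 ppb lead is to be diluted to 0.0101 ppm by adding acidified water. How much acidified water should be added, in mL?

1130 mL

0.0101 ppm = 10.1 ppb.
V₂ = C₁V₁/C₂ = 630 × 18.4 / 10.1 = 1148 mL.
Diluent to add = V₂ − V₁ = 1148 − 18.4 = 1130 mL.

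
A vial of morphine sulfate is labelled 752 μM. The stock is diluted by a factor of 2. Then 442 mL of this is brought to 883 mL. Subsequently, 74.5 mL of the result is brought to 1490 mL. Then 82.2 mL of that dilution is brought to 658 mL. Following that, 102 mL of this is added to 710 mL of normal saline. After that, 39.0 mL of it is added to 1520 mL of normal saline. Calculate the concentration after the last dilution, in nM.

Overall dilution factor = 2 × 1.998 × 20 × 8.005 × 7.961 × 39.97 = 2.04 × 10⁵.
752 μM / 2.04 × 10⁵ = 3.69 × 10⁻³ μM = 3.69 nM.

3.69 nM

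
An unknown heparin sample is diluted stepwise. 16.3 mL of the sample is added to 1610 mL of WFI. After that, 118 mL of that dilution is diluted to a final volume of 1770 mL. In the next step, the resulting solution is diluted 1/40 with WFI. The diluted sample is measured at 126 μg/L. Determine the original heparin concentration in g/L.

7.54 g/L

Overall dilution factor = 99.77 × 15 × 40 = 5.99 × 10⁴.
Original = 126 μg/L × 5.99 × 10⁴ = 7.54 × 10⁶ μg/L = 7.54 g/L.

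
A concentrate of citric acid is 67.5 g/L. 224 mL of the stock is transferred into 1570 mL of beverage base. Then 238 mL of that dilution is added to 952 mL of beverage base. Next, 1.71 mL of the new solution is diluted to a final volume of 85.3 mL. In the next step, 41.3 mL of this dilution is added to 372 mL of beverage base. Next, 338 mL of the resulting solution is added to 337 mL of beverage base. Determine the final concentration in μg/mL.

1.69 μg/mL

Overall dilution factor = 8.009 × 5 × 49.88 × 10.01 × 1.997 = 3.99 × 10⁴.
67.5 g/L / 3.99 × 10⁴ = 1.69 × 10⁻³ g/L = 1.69 μg/mL.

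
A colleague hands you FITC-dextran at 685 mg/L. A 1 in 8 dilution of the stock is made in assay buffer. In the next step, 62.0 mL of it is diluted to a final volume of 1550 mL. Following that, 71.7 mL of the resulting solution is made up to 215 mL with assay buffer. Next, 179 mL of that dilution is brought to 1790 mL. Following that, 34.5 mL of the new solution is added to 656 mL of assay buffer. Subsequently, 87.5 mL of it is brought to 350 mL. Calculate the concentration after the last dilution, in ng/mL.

Overall dilution factor = 8 × 25 × 2.999 × 10 × 20.01 × 4 = 4.80 × 10⁵.
685 mg/L / 4.80 × 10⁵ = 1.43 × 10⁻³ mg/L = 1.43 ng/mL.

1.43 ng/mL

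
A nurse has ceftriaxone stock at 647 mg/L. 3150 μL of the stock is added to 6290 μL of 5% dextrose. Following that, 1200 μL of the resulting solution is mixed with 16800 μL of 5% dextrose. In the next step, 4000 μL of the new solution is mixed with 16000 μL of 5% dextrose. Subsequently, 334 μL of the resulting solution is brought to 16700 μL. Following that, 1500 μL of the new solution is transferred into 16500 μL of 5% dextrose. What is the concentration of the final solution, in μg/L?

4.80 μg/L

Overall dilution factor = 2.997 × 15 × 5 × 50 × 12 = 1.35 × 10⁵.
647 mg/L / 1.35 × 10⁵ = 4.80 × 10⁻³ mg/L = 4.80 μg/L.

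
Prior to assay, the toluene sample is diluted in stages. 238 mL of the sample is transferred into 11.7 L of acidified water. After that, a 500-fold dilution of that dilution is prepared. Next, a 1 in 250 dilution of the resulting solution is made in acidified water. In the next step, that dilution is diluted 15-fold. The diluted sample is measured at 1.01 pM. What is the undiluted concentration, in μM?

Overall dilution factor = 50.16 × 500 × 250 × 15 = 9.40 × 10⁷.
Original = 1.01 pM × 9.40 × 10⁷ = 9.50 × 10⁷ pM = 95.0 μM.

95.0 μM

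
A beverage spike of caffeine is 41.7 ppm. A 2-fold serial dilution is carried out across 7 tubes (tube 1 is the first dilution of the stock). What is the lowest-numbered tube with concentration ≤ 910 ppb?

Tube n has concentration 41.7 ppm / 2ⁿ.
Need 2ⁿ ≥ 41.7 ppm / 910 ppb = 45.8, so n ≥ 5.52.
First such tube: n = 6.

tube 6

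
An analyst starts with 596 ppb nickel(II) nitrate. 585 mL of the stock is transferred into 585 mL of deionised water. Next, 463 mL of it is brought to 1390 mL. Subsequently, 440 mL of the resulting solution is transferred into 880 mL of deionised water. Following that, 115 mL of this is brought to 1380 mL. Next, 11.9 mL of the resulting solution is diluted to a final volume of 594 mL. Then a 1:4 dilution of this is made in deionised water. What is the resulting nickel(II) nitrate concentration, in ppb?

0.0138 ppb

Overall dilution factor = 2 × 3.002 × 3 × 12 × 49.92 × 4 = 4.32 × 10⁴.
596 ppb / 4.32 × 10⁴ = 0.0138 ppb.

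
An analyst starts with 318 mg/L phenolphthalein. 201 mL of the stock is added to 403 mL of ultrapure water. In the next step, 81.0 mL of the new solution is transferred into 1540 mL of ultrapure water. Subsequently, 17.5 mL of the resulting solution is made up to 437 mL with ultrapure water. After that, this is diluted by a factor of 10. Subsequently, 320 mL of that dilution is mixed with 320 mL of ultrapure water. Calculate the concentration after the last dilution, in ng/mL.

Overall dilution factor = 3.005 × 20.01 × 24.97 × 10 × 2 = 3.00 × 10⁴.
318 mg/L / 3.00 × 10⁴ = 0.0106 mg/L = 10.6 ng/mL.

10.6 ng/mL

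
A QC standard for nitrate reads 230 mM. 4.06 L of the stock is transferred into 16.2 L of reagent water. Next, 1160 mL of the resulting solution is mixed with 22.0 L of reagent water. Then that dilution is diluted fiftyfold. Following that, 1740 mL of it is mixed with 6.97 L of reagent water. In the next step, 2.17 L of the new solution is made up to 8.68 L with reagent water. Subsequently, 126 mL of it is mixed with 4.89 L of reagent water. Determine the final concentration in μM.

Overall dilution factor = 4.990 × 19.97 × 50 × 5.006 × 4 × 39.81 = 3.97 × 10⁶.
230 mM / 3.97 × 10⁶ = 5.79 × 10⁻⁵ mM = 0.0579 μM.

0.0579 μM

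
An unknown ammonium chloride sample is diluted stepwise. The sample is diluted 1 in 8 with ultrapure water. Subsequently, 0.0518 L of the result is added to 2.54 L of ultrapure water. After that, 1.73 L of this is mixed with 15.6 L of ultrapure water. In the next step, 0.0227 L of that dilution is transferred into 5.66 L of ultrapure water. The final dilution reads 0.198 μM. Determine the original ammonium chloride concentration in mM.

199 mM

Overall dilution factor = 8 × 50.03 × 10.02 × 250.3 = 1.00 × 10⁶.
Original = 0.198 μM × 1.00 × 10⁶ = 1.99 × 10⁵ μM = 199 mM.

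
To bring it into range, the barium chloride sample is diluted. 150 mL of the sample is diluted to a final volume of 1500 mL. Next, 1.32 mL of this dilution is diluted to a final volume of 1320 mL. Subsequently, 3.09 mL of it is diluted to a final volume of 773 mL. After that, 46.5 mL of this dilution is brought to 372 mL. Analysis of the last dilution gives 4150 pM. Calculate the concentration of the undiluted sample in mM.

Overall dilution factor = 10 × 1000 × 250.2 × 8 = 2.00 × 10⁷.
Original = 4150 pM × 2.00 × 10⁷ = 8.31 × 10¹⁰ pM = 83.1 mM.

83.1 mM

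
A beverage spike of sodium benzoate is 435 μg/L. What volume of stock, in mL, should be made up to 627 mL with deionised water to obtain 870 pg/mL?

870 pg/mL = 0.870 μg/L.
V₁ = C₂V₂/C₁ = 0.870 × 627 / 435 = 1.25 mL.

1.25 mL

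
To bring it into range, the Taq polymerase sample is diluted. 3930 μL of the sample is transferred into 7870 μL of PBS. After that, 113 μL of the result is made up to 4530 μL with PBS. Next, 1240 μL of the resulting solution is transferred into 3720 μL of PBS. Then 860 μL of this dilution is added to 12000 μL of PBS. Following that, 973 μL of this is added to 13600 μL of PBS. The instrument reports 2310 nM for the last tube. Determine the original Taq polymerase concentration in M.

0.249 M

Overall dilution factor = 3.003 × 40.09 × 4 × 14.95 × 14.98 = 1.08 × 10⁵.
Original = 2310 nM × 1.08 × 10⁵ = 2.49 × 10⁸ nM = 0.249 M.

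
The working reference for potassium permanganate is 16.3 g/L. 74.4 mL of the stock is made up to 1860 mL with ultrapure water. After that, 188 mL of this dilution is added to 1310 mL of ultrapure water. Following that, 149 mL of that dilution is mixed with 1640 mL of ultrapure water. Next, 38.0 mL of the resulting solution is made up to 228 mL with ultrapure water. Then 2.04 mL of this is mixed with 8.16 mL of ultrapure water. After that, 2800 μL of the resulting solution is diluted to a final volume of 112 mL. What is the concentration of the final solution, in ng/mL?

Overall dilution factor = 25 × 7.968 × 12.01 × 6 × 5 × 40 = 2.87 × 10⁶.
16.3 g/L / 2.87 × 10⁶ = 5.68 × 10⁻⁶ g/L = 5.68 ng/mL.

5.68 ng/mL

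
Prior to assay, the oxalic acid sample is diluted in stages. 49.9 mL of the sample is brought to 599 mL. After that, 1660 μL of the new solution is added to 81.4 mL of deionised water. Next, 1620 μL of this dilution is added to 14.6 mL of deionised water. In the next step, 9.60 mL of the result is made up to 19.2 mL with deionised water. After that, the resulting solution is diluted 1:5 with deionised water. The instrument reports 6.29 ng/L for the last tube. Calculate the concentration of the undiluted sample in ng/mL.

378 ng/mL

Overall dilution factor = 12.00 × 50.04 × 10.01 × 2 × 5 = 6.01 × 10⁴.
Original = 6.29 ng/L × 6.01 × 10⁴ = 3.78 × 10⁵ ng/L = 378 ng/mL.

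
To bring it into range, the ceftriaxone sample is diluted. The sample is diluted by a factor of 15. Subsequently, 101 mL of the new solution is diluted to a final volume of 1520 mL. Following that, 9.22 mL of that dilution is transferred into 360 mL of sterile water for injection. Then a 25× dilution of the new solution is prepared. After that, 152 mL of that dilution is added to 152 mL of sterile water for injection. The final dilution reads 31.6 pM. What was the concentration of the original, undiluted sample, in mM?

Overall dilution factor = 15 × 15.05 × 40.05 × 25 × 2 = 4.52 × 10⁵.
Original = 31.6 pM × 4.52 × 10⁵ = 1.43 × 10⁷ pM = 0.0143 mM.

0.0143 mM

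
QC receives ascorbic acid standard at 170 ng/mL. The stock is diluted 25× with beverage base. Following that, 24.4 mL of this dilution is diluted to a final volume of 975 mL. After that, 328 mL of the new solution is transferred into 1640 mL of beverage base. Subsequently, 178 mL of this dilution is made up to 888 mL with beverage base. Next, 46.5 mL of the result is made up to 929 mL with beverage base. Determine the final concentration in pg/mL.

0.285 pg/mL

Overall dilution factor = 25 × 39.96 × 6 × 4.989 × 19.98 = 5.97 × 10⁵.
170 ng/mL / 5.97 × 10⁵ = 2.85 × 10⁻⁴ ng/mL = 0.285 pg/mL.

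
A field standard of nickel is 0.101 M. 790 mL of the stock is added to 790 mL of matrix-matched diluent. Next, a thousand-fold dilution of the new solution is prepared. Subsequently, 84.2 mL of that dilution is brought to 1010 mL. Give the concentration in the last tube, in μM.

4.21 μM

Overall dilution factor = 2 × 1000 × 12.00 = 2.40 × 10⁴.
0.101 M / 2.40 × 10⁴ = 4.21 × 10⁻⁶ M = 4.21 μM.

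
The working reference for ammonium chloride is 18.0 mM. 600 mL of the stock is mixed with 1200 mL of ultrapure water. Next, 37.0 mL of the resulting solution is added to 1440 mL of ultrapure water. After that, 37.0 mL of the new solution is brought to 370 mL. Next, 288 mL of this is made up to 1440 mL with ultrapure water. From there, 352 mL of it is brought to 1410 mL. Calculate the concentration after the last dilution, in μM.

Overall dilution factor = 3 × 39.92 × 10 × 5 × 4.006 = 2.40 × 10⁴.
18.0 mM / 2.40 × 10⁴ = 7.50 × 10⁻⁴ mM = 0.750 μM.

0.750 μM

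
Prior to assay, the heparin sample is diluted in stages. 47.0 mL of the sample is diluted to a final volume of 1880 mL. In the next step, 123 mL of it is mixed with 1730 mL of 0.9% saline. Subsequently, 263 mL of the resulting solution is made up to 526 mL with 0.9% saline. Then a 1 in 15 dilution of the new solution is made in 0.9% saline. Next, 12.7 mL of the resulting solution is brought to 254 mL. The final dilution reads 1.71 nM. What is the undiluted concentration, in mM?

Overall dilution factor = 40 × 15.07 × 2 × 15 × 20 = 3.62 × 10⁵.
Original = 1.71 nM × 3.62 × 10⁵ = 6.18 × 10⁵ nM = 0.618 mM.

0.618 mM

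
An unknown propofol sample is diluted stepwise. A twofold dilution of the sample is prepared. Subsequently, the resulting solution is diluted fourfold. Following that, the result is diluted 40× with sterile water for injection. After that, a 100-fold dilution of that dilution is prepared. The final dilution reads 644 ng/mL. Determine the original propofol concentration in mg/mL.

20.6 mg/mL

Overall dilution factor = 2 × 4 × 40 × 100 = 3.20 × 10⁴.
Original = 644 ng/mL × 3.20 × 10⁴ = 2.06 × 10⁷ ng/mL = 20.6 mg/mL.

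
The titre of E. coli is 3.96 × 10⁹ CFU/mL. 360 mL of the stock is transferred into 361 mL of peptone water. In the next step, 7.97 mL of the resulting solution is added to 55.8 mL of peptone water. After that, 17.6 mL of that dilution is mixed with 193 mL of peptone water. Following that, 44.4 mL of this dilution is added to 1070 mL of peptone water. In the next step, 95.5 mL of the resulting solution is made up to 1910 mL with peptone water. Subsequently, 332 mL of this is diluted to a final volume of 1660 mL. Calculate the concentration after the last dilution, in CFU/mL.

Overall dilution factor = 2.003 × 8.001 × 11.97 × 25.10 × 20 × 5 = 4.81 × 10⁵.
3.96 × 10⁹ CFU/mL / 4.81 × 10⁵ = 8230 CFU/mL.

8230 CFU/mL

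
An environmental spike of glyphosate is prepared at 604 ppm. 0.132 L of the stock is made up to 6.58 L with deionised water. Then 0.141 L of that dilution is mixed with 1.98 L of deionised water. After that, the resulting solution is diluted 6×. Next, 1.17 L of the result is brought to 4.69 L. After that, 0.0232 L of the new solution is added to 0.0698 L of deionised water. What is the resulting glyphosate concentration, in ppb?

8.35 ppb

Overall dilution factor = 49.85 × 15.04 × 6 × 4.009 × 4.009 = 7.23 × 10⁴.
604 ppm / 7.23 × 10⁴ = 8.35 × 10⁻³ ppm = 8.35 ppb.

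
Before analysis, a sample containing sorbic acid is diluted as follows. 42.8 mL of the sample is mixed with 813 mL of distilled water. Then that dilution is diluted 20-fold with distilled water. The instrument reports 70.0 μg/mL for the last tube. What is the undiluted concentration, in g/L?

28.0 g/L

Overall dilution factor = 20.00 × 20 = 400.
Original = 70.0 μg/mL × 400 = 2.80 × 10⁴ μg/mL = 28.0 g/L.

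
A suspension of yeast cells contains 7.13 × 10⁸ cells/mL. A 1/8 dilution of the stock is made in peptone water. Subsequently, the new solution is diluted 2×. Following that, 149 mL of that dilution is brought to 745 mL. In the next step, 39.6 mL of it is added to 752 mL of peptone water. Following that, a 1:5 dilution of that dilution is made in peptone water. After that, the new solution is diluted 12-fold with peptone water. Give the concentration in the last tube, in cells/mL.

Overall dilution factor = 8 × 2 × 5 × 19.99 × 5 × 12 = 9.60 × 10⁴.
7.13 × 10⁸ cells/mL / 9.60 × 10⁴ = 7430 cells/mL.

7430 cells/mL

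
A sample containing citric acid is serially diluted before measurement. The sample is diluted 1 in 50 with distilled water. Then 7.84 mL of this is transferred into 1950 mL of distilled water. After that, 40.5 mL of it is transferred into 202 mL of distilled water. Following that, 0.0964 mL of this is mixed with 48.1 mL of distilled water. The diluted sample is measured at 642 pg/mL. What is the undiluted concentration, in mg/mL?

24.0 mg/mL

Overall dilution factor = 50 × 249.7 × 5.988 × 500.0 = 3.74 × 10⁷.
Original = 642 pg/mL × 3.74 × 10⁷ = 2.40 × 10¹⁰ pg/mL = 24.0 mg/mL.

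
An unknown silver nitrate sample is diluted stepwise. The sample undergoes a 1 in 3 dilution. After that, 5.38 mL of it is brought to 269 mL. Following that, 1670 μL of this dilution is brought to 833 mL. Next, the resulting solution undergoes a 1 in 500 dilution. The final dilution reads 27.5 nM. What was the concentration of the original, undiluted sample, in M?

Overall dilution factor = 3 × 50 × 498.8 × 500 = 3.74 × 10⁷.
Original = 27.5 nM × 3.74 × 10⁷ = 1.03 × 10⁹ nM = 1.03 M.

1.03 M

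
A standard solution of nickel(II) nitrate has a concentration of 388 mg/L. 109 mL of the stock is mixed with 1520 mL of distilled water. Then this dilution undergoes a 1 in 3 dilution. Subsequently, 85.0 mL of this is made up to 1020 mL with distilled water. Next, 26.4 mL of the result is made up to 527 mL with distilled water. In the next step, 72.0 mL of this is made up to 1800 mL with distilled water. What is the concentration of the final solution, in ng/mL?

1.45 ng/mL

Overall dilution factor = 14.94 × 3 × 12 × 19.96 × 25 = 2.68 × 10⁵.
388 mg/L / 2.68 × 10⁵ = 1.45 × 10⁻³ mg/L = 1.45 ng/mL.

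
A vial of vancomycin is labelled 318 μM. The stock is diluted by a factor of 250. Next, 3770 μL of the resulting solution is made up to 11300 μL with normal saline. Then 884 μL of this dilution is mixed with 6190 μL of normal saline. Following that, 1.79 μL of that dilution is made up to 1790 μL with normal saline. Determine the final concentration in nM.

0.0530 nM

Overall dilution factor = 250 × 2.997 × 8.002 × 1000 = 6.00 × 10⁶.
318 μM / 6.00 × 10⁶ = 5.30 × 10⁻⁵ μM = 0.0530 nM.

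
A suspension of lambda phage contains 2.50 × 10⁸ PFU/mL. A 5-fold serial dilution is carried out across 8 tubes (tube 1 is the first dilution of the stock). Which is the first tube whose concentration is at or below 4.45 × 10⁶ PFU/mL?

Tube n has concentration 2.50 × 10⁸ PFU/mL / 5ⁿ.
Need 5ⁿ ≥ 2.50 × 10⁸ PFU/mL / 4.45 × 10⁶ PFU/mL = 56.2, so n ≥ 2.50.
First such tube: n = 3.

tube 3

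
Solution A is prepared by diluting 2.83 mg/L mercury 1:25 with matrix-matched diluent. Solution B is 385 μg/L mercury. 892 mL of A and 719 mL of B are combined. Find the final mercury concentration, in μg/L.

C_A = 2.83 mg/L / 25 = 0.113 mg/L.
C_B = 385 μg/L = 0.385 mg/L.
C_mix = (C_A·V_A + C_B·V_B)/(V_A + V_B) = (0.113×892 + 0.385×719) / 1611 = 0.235 mg/L = 235 μg/L.

235 μg/L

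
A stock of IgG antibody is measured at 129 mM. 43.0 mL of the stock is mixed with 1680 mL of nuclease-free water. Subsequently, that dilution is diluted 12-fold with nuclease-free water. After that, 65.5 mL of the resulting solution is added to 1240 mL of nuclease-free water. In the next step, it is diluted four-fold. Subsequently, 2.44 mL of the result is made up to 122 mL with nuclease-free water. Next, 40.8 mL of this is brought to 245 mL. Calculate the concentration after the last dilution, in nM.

11.2 nM

Overall dilution factor = 40.07 × 12 × 19.93 × 4 × 50 × 6.005 = 1.15 × 10⁷.
129 mM / 1.15 × 10⁷ = 1.12 × 10⁻⁵ mM = 11.2 nM.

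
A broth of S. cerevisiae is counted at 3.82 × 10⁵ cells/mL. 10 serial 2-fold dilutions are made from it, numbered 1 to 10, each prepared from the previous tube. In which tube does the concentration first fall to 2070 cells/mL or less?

tube 8

Tube n has concentration 3.82 × 10⁵ cells/mL / 2ⁿ.
Need 2ⁿ ≥ 3.82 × 10⁵ cells/mL / 2070 cells/mL = 185, so n ≥ 7.53.
First such tube: n = 8.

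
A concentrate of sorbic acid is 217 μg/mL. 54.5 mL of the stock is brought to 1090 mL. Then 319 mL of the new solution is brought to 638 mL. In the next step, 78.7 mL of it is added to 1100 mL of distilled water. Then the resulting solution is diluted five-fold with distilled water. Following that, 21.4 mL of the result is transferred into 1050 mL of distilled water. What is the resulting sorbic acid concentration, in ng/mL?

1.45 ng/mL

Overall dilution factor = 20 × 2 × 14.98 × 5 × 50.07 = 1.50 × 10⁵.
217 μg/mL / 1.50 × 10⁵ = 1.45 × 10⁻³ μg/mL = 1.45 ng/mL.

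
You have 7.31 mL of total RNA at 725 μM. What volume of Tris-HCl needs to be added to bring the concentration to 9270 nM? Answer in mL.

9270 nM = 9.27 μM.
V₂ = C₁V₁/C₂ = 725 × 7.31 / 9.27 = 572 mL.
Diluent to add = V₂ − V₁ = 572 − 7.31 = 564 mL.

564 mL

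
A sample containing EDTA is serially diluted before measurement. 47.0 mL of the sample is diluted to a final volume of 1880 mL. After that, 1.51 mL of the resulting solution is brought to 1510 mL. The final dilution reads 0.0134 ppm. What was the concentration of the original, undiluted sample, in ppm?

536 ppm

Overall dilution factor = 40 × 1000 = 4.00 × 10⁴.
Original = 0.0134 ppm × 4.00 × 10⁴ = 536 ppm.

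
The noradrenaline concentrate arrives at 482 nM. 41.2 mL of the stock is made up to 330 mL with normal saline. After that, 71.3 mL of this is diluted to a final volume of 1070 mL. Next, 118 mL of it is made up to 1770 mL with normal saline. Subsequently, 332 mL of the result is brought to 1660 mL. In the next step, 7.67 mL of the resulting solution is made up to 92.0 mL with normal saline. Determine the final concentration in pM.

Overall dilution factor = 8.010 × 15.01 × 15 × 5 × 11.99 = 1.08 × 10⁵.
482 nM / 1.08 × 10⁵ = 4.46 × 10⁻³ nM = 4.46 pM.

4.46 pM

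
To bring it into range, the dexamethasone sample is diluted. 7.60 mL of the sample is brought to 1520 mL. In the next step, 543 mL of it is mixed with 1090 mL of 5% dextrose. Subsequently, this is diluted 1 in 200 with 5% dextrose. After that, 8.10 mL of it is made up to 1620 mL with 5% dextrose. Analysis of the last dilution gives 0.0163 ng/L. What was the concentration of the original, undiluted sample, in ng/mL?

392 ng/mL

Overall dilution factor = 200 × 3.007 × 200 × 200 = 2.41 × 10⁷.
Original = 0.0163 ng/L × 2.41 × 10⁷ = 3.92 × 10⁵ ng/L = 392 ng/mL.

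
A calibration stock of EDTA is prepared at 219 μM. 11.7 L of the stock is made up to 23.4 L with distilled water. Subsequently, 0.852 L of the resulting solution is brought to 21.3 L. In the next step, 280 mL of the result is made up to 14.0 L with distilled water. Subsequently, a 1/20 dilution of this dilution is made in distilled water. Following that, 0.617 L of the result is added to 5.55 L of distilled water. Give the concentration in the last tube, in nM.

Overall dilution factor = 2 × 25 × 50 × 20 × 9.995 = 5.00 × 10⁵.
219 μM / 5.00 × 10⁵ = 4.38 × 10⁻⁴ μM = 0.438 nM.

0.438 nM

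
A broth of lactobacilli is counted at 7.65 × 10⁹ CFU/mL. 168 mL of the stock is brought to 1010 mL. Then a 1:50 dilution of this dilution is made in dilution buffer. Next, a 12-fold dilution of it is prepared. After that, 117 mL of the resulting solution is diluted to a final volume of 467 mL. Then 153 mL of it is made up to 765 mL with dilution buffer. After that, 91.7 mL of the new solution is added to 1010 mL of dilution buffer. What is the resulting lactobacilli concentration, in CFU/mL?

8850 CFU/mL

Overall dilution factor = 6.012 × 50 × 12 × 3.991 × 5 × 12.01 = 8.65 × 10⁵.
7.65 × 10⁹ CFU/mL / 8.65 × 10⁵ = 8850 CFU/mL.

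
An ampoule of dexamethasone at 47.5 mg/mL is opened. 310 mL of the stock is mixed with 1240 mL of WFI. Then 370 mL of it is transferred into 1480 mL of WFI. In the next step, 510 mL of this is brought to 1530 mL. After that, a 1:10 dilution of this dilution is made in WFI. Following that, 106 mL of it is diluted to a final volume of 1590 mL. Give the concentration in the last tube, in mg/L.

4.22 mg/L

Overall dilution factor = 5 × 5 × 3 × 10 × 15 = 1.12 × 10⁴.
47.5 mg/mL / 1.12 × 10⁴ = 4.22 × 10⁻³ mg/mL = 4.22 mg/L.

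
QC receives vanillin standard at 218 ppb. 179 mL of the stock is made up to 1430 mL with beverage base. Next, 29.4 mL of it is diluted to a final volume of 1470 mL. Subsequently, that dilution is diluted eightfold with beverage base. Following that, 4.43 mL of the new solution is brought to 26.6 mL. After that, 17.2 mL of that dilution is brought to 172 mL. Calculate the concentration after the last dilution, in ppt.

Overall dilution factor = 7.989 × 50 × 8 × 6.005 × 10 = 1.92 × 10⁵.
218 ppb / 1.92 × 10⁵ = 1.14 × 10⁻³ ppb = 1.14 ppt.

1.14 ppt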